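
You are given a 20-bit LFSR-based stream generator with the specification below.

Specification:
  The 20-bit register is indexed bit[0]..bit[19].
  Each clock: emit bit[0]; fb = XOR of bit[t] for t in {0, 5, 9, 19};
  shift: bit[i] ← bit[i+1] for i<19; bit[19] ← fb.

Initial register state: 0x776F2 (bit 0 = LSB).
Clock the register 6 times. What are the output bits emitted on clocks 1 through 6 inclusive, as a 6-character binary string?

010011

reg_0 = 0x776F2
clock 1: out=0, reg = 0x3BB79
clock 2: out=1, reg = 0x9DDBC
clock 3: out=0, reg = 0x4EEDE
clock 4: out=0, reg = 0xA776F
clock 5: out=1, reg = 0x53BB7
clock 6: out=1, reg = 0xA9DDB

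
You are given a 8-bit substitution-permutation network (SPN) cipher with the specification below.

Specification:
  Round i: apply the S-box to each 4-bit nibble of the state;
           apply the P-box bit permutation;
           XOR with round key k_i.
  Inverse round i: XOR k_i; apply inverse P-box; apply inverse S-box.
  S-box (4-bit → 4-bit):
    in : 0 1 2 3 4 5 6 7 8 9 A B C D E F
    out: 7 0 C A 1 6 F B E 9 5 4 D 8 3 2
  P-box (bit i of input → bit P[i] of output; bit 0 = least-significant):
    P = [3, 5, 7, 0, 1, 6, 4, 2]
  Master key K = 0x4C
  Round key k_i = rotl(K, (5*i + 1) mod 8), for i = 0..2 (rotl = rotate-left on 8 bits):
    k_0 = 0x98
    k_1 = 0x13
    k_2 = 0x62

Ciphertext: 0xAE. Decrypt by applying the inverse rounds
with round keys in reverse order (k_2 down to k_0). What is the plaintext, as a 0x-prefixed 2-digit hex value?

s_0 = ciphertext = 0xAE
s_1 = InvRound(s_0, k_2) = 0x3A
s_2 = InvRound(s_1, k_1) = 0x17
s_3 = InvRound(s_2, k_0) = 0x9C

0x9C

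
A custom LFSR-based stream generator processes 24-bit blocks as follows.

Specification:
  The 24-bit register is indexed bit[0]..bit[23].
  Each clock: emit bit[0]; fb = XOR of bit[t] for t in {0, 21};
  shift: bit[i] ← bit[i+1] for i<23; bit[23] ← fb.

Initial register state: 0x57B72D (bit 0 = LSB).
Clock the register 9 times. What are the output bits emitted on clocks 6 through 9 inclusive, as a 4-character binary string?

reg_0 = 0x57B72D
clock 1: out=1, reg = 0xABDB96
clock 2: out=0, reg = 0xD5EDCB
clock 3: out=1, reg = 0xEAF6E5
clock 4: out=1, reg = 0x757B72
clock 5: out=0, reg = 0xBABDB9
clock 6: out=1, reg = 0x5D5EDC
clock 7: out=0, reg = 0x2EAF6E
clock 8: out=0, reg = 0x9757B7
clock 9: out=1, reg = 0xCBABDB

1001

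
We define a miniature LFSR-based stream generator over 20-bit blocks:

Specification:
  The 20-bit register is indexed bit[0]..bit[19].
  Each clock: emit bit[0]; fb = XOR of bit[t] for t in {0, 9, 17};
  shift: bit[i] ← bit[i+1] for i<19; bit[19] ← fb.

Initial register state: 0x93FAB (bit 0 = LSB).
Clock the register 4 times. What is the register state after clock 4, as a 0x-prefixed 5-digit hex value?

reg_0 = 0x93FAB
clock 1: out=1, reg = 0x49FD5
clock 2: out=1, reg = 0x24FEA
clock 3: out=0, reg = 0x127F5
clock 4: out=1, reg = 0x093FA

0x093FA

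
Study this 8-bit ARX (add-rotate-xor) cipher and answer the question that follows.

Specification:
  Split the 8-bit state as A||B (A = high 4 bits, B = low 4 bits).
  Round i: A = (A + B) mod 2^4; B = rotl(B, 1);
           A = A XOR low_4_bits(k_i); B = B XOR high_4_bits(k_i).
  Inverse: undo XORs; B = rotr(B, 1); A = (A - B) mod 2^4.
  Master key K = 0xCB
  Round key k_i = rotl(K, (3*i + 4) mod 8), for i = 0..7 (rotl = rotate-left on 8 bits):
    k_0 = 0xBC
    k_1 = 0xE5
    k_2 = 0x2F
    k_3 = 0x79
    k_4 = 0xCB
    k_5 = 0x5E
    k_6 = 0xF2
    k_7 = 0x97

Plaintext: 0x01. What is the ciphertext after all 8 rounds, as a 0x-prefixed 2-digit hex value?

s_0 = plaintext = 0x01
s_1 = Round(s_0, k_0) = 0xD9
s_2 = Round(s_1, k_1) = 0x3D
s_3 = Round(s_2, k_2) = 0xF9
s_4 = Round(s_3, k_3) = 0x14
s_5 = Round(s_4, k_4) = 0xE4
s_6 = Round(s_5, k_5) = 0xCD
s_7 = Round(s_6, k_6) = 0xB4
s_8 = Round(s_7, k_7) = 0x81

0x81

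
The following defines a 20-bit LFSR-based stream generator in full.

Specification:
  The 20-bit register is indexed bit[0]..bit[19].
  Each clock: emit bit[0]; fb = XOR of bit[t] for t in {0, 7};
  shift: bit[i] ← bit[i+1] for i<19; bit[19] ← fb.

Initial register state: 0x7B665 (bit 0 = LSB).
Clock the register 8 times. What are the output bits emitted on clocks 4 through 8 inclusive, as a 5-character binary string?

reg_0 = 0x7B665
clock 1: out=1, reg = 0xBDB32
clock 2: out=0, reg = 0x5ED99
clock 3: out=1, reg = 0x2F6CC
clock 4: out=0, reg = 0x97B66
clock 5: out=0, reg = 0x4BDB3
clock 6: out=1, reg = 0x25ED9
clock 7: out=1, reg = 0x12F6C
clock 8: out=0, reg = 0x097B6

00110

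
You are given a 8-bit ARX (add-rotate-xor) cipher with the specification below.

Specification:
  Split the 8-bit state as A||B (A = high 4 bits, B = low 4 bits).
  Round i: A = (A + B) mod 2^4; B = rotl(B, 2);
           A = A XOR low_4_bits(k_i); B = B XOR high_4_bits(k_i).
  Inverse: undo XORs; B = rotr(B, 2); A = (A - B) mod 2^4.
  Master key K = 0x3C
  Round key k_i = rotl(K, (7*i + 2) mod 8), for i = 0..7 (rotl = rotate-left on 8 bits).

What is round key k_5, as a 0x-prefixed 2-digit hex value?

0x87

K = 0x3C
k_0 = rotl(K, (7*0+2) mod 8) = rotl(K, 2) = 0xF0
k_1 = rotl(K, (7*1+2) mod 8) = rotl(K, 1) = 0x78
k_2 = rotl(K, (7*2+2) mod 8) = rotl(K, 0) = 0x3C
k_3 = rotl(K, (7*3+2) mod 8) = rotl(K, 7) = 0x1E
k_4 = rotl(K, (7*4+2) mod 8) = rotl(K, 6) = 0x0F
k_5 = rotl(K, (7*5+2) mod 8) = rotl(K, 5) = 0x87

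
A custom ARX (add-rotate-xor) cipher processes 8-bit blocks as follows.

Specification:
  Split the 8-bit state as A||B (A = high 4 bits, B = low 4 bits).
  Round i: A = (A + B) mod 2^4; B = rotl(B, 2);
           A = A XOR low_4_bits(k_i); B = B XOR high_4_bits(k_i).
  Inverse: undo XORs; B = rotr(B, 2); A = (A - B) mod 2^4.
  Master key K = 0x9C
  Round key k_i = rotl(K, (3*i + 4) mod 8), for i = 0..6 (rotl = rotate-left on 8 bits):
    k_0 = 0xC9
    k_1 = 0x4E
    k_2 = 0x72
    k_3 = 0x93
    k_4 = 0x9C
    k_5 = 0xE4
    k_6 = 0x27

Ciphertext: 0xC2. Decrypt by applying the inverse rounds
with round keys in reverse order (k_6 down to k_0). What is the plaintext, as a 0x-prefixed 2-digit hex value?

s_0 = ciphertext = 0xC2
s_1 = InvRound(s_0, k_6) = 0xB0
s_2 = InvRound(s_1, k_5) = 0x4B
s_3 = InvRound(s_2, k_4) = 0x08
s_4 = InvRound(s_3, k_3) = 0xF4
s_5 = InvRound(s_4, k_2) = 0x1C
s_6 = InvRound(s_5, k_1) = 0xD2
s_7 = InvRound(s_6, k_0) = 0x9B

0x9B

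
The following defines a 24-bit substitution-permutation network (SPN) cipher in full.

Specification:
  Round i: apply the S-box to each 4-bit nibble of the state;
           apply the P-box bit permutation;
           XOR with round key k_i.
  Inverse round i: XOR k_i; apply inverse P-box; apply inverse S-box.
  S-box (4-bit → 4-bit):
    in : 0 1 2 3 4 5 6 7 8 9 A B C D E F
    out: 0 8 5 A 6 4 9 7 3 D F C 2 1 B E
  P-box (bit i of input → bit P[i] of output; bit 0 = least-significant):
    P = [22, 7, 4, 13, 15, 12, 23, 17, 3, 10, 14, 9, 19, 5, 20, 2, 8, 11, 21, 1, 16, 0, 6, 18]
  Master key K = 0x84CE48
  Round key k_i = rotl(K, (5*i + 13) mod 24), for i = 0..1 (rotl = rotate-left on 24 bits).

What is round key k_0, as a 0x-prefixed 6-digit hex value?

K = 0x84CE48
k_0 = rotl(K, (5*0+13) mod 24) = rotl(K, 13) = 0xC91099

0xC91099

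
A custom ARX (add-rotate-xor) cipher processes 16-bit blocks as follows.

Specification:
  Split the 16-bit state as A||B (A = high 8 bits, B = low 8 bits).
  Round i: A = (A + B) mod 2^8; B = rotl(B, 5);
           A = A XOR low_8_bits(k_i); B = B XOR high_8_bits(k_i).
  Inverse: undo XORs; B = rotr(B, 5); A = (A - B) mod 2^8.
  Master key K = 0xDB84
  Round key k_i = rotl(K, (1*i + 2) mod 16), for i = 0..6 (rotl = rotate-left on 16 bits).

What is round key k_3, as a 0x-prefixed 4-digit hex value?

K = 0xDB84
k_0 = rotl(K, (1*0+2) mod 16) = rotl(K, 2) = 0x6E13
k_1 = rotl(K, (1*1+2) mod 16) = rotl(K, 3) = 0xDC26
k_2 = rotl(K, (1*2+2) mod 16) = rotl(K, 4) = 0xB84D
k_3 = rotl(K, (1*3+2) mod 16) = rotl(K, 5) = 0x709B

0x709B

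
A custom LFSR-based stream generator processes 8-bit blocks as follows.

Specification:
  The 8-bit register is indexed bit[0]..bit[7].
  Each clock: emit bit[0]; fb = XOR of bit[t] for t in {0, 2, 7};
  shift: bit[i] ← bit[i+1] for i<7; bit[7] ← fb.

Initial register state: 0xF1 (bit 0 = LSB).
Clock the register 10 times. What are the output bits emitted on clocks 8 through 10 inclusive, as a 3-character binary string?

reg_0 = 0xF1
clock 1: out=1, reg = 0x78
clock 2: out=0, reg = 0x3C
clock 3: out=0, reg = 0x9E
clock 4: out=0, reg = 0x4F
clock 5: out=1, reg = 0x27
clock 6: out=1, reg = 0x13
clock 7: out=1, reg = 0x89
clock 8: out=1, reg = 0x44
clock 9: out=0, reg = 0xA2
clock 10: out=0, reg = 0xD1

100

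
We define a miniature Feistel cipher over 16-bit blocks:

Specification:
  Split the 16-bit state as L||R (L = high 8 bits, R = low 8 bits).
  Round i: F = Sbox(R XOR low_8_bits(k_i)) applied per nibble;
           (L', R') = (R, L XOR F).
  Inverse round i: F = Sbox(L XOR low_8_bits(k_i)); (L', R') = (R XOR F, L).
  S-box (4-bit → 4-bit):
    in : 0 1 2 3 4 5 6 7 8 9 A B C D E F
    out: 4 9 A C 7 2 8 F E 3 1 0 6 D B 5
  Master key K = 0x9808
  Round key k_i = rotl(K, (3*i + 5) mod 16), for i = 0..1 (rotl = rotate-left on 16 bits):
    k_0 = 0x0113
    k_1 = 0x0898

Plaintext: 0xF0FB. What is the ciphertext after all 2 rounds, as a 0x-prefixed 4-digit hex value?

0x4E23

s_0 = plaintext = 0xF0FB
s_1 = Round(s_0, k_0) = 0xFB4E
s_2 = Round(s_1, k_1) = 0x4E23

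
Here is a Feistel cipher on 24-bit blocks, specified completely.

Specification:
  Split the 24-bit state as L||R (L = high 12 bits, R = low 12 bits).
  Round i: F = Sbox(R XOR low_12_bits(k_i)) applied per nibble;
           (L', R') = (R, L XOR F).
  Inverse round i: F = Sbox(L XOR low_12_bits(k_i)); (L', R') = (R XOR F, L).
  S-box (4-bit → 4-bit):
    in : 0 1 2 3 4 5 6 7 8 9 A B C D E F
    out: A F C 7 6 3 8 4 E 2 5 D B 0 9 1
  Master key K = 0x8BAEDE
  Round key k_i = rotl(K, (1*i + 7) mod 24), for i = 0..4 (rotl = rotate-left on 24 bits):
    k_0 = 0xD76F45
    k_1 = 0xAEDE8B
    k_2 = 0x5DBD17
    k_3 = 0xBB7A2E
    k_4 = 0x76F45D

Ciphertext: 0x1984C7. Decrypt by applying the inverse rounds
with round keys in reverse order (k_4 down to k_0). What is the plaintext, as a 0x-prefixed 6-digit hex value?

0x061D68

s_0 = ciphertext = 0x1984C7
s_1 = InvRound(s_0, k_4) = 0x774198
s_2 = InvRound(s_1, k_3) = 0x1AD774
s_3 = InvRound(s_2, k_2) = 0xCA11AD
s_4 = InvRound(s_3, k_1) = 0xD68CA1
s_5 = InvRound(s_4, k_0) = 0x061D68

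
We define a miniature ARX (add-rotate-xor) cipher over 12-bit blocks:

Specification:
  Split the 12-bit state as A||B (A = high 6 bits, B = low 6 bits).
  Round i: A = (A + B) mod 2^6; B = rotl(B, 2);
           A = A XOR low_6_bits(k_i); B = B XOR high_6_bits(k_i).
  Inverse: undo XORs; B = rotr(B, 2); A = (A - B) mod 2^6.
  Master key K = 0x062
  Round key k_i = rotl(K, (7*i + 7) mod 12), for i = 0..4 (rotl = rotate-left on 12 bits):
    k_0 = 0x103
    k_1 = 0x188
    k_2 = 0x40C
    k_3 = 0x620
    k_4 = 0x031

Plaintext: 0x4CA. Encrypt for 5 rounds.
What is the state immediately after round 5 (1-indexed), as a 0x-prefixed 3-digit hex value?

s_0 = plaintext = 0x4CA
s_1 = Round(s_0, k_0) = 0x7AC
s_2 = Round(s_1, k_1) = 0x0B4
s_3 = Round(s_2, k_2) = 0xE83
s_4 = Round(s_3, k_3) = 0x754
s_5 = Round(s_4, k_4) = 0x011

0x011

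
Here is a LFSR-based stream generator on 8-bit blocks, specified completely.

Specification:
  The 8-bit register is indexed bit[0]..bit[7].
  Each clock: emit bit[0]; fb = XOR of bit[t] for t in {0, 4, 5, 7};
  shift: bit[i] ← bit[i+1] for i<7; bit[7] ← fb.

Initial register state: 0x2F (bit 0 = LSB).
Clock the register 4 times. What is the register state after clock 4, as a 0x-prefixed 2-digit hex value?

reg_0 = 0x2F
clock 1: out=1, reg = 0x17
clock 2: out=1, reg = 0x0B
clock 3: out=1, reg = 0x85
clock 4: out=1, reg = 0x42

0x42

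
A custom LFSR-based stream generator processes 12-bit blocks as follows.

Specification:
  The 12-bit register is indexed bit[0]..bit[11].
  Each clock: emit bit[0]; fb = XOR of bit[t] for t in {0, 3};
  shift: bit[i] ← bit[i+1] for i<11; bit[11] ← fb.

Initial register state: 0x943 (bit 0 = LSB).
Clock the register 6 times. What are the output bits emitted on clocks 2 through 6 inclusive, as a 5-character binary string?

reg_0 = 0x943
clock 1: out=1, reg = 0xCA1
clock 2: out=1, reg = 0xE50
clock 3: out=0, reg = 0x728
clock 4: out=0, reg = 0xB94
clock 5: out=0, reg = 0x5CA
clock 6: out=0, reg = 0xAE5

10000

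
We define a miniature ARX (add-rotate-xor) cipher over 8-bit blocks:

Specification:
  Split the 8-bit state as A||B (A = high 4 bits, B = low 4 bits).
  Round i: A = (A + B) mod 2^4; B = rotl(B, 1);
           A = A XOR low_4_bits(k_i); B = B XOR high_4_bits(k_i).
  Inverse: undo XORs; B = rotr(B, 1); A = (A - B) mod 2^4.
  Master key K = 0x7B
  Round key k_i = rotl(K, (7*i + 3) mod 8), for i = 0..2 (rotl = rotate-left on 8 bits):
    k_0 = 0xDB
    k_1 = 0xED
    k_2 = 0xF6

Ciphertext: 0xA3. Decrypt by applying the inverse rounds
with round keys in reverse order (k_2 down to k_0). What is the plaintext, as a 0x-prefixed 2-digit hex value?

0x0C

s_0 = ciphertext = 0xA3
s_1 = InvRound(s_0, k_2) = 0x66
s_2 = InvRound(s_1, k_1) = 0x74
s_3 = InvRound(s_2, k_0) = 0x0C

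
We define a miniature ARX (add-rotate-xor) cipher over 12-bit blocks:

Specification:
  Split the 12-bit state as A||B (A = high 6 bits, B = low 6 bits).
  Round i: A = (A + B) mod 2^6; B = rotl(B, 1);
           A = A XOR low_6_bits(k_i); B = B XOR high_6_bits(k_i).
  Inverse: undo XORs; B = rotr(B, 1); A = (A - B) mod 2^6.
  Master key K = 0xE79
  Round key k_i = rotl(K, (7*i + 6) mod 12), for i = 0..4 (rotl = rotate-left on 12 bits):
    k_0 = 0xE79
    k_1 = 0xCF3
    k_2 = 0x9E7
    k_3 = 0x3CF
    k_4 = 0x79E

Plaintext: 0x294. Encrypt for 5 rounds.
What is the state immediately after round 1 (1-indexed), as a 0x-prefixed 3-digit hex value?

s_0 = plaintext = 0x294
s_1 = Round(s_0, k_0) = 0x9D1
s_2 = Round(s_1, k_1) = 0x2D1
s_3 = Round(s_2, k_2) = 0xEC5
s_4 = Round(s_3, k_3) = 0x3C5
s_5 = Round(s_4, k_4) = 0x294

0x9D1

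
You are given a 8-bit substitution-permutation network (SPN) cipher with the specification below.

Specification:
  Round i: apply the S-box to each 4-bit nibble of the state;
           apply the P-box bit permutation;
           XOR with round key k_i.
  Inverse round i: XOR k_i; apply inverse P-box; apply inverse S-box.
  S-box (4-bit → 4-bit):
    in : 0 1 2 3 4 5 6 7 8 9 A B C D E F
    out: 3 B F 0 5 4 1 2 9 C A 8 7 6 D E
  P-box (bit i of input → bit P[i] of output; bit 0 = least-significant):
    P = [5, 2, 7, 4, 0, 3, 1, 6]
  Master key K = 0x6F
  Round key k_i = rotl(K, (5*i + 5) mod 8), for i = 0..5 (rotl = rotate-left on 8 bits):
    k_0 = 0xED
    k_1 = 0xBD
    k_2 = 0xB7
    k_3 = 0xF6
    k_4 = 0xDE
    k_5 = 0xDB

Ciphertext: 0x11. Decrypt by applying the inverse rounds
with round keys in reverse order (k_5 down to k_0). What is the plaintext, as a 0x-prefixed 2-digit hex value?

s_0 = ciphertext = 0x11
s_1 = InvRound(s_0, k_5) = 0xF5
s_2 = InvRound(s_1, k_4) = 0xC6
s_3 = InvRound(s_2, k_3) = 0x38
s_4 = InvRound(s_3, k_2) = 0xCD
s_5 = InvRound(s_4, k_1) = 0xB8
s_6 = InvRound(s_5, k_0) = 0x8A

0x8A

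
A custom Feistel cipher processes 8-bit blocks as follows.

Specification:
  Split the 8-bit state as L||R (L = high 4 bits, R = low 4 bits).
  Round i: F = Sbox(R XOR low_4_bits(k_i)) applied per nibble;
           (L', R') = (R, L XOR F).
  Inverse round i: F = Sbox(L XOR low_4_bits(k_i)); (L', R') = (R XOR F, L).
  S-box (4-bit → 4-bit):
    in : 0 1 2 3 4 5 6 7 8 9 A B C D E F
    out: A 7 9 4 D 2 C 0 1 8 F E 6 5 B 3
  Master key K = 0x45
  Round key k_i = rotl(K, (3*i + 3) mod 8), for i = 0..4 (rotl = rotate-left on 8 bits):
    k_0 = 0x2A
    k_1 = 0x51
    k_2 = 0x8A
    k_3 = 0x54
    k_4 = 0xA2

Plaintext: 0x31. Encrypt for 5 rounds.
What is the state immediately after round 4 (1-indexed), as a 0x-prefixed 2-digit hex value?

s_0 = plaintext = 0x31
s_1 = Round(s_0, k_0) = 0x1D
s_2 = Round(s_1, k_1) = 0xD7
s_3 = Round(s_2, k_2) = 0x78
s_4 = Round(s_3, k_3) = 0x81
s_5 = Round(s_4, k_4) = 0x1C

0x81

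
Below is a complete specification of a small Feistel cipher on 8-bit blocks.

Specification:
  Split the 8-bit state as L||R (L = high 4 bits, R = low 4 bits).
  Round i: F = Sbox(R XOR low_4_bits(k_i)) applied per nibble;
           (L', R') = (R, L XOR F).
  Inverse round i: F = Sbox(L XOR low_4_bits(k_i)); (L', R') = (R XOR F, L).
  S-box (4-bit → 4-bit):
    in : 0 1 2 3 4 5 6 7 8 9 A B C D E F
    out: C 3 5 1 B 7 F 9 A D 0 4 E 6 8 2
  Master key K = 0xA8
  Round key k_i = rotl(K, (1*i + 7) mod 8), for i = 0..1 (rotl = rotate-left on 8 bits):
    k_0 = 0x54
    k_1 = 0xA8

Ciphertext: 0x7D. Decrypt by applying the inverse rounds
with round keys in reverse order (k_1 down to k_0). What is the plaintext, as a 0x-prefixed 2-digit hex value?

s_0 = ciphertext = 0x7D
s_1 = InvRound(s_0, k_1) = 0xF7
s_2 = InvRound(s_1, k_0) = 0x3F

0x3F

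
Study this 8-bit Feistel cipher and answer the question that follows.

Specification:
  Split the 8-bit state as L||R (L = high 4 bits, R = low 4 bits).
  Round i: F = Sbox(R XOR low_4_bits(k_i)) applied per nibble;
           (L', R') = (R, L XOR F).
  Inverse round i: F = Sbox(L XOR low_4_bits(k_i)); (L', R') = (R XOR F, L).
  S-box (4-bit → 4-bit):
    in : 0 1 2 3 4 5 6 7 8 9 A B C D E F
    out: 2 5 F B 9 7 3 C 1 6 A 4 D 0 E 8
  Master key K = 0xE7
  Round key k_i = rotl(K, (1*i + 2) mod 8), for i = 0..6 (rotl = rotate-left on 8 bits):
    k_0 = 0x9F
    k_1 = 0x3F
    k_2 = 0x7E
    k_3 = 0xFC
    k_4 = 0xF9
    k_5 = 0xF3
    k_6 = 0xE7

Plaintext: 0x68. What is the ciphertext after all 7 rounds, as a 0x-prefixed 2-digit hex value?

0x91

s_0 = plaintext = 0x68
s_1 = Round(s_0, k_0) = 0x8A
s_2 = Round(s_1, k_1) = 0xAF
s_3 = Round(s_2, k_2) = 0xFF
s_4 = Round(s_3, k_3) = 0xF4
s_5 = Round(s_4, k_4) = 0x4F
s_6 = Round(s_5, k_5) = 0xF9
s_7 = Round(s_6, k_6) = 0x91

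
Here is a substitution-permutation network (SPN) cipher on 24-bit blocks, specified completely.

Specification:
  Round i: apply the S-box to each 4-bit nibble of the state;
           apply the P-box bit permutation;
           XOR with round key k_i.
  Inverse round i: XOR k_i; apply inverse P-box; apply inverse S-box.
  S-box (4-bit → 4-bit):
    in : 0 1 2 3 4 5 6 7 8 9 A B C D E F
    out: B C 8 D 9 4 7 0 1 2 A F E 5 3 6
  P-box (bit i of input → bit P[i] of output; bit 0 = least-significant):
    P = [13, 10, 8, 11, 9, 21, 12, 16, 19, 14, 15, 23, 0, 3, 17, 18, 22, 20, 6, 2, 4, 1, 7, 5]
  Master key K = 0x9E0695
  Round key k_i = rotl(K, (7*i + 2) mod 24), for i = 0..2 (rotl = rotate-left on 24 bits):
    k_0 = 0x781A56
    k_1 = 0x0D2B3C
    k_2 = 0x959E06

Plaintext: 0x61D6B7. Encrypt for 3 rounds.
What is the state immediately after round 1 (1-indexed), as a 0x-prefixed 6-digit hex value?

s_0 = plaintext = 0x61D6B7
s_1 = Round(s_0, k_0) = 0x53C881
s_2 = Round(s_1, k_1) = 0x4320F0
s_3 = Round(s_2, k_2) = 0x79E272

0x53C881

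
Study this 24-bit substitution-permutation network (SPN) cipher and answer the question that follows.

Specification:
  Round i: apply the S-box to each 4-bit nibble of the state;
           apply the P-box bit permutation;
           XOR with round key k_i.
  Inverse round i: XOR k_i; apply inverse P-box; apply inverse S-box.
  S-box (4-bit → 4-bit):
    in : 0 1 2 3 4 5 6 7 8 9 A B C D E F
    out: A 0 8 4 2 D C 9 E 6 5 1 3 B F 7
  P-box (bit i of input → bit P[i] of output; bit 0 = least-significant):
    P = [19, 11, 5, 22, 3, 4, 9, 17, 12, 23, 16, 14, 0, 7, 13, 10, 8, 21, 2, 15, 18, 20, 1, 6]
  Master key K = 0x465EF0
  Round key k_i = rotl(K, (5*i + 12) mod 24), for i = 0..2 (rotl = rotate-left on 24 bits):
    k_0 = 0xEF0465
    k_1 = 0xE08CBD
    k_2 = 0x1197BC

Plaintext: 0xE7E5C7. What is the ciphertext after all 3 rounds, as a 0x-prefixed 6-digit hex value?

s_0 = plaintext = 0xE7E5C7
s_1 = Round(s_0, k_0) = 0xB2F1BE
s_2 = Round(s_1, k_1) = 0xAC2414
s_3 = Round(s_2, k_2) = 0xB59ABE

0xB59ABE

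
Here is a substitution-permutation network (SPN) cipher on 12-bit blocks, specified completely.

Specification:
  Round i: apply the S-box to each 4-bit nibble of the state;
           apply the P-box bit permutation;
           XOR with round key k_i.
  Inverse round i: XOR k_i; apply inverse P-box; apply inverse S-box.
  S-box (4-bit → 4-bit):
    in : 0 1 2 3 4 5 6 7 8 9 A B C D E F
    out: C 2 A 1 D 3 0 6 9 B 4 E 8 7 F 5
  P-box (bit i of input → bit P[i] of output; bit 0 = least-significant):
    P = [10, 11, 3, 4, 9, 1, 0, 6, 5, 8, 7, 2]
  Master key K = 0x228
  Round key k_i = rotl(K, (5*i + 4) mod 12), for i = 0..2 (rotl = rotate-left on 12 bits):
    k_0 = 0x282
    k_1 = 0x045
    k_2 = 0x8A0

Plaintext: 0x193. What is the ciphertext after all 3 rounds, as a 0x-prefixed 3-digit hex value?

s_0 = plaintext = 0x193
s_1 = Round(s_0, k_0) = 0x5C0
s_2 = Round(s_1, k_1) = 0x13D
s_3 = Round(s_2, k_2) = 0x7A8

0x7A8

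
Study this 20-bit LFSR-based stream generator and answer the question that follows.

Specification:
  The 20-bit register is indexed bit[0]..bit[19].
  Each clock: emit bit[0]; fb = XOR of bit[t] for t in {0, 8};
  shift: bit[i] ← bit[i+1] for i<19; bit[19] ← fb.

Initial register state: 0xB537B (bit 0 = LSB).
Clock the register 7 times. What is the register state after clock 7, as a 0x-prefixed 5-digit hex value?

reg_0 = 0xB537B
clock 1: out=1, reg = 0x5A9BD
clock 2: out=1, reg = 0x2D4DE
clock 3: out=0, reg = 0x16A6F
clock 4: out=1, reg = 0x8B537
clock 5: out=1, reg = 0x45A9B
clock 6: out=1, reg = 0xA2D4D
clock 7: out=1, reg = 0x516A6

0x516A6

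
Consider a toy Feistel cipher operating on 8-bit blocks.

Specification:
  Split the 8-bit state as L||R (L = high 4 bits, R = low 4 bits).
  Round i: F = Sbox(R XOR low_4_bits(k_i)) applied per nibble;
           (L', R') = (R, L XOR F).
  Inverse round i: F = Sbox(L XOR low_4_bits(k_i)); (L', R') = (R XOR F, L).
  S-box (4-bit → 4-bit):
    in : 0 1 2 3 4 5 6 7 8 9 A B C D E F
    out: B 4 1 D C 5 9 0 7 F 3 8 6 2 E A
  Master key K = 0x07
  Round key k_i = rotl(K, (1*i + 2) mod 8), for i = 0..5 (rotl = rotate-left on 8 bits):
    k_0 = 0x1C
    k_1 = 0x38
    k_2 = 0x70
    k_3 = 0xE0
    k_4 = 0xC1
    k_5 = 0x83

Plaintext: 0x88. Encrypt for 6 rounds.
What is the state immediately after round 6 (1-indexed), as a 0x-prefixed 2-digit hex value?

s_0 = plaintext = 0x88
s_1 = Round(s_0, k_0) = 0x84
s_2 = Round(s_1, k_1) = 0x4E
s_3 = Round(s_2, k_2) = 0xEA
s_4 = Round(s_3, k_3) = 0xAD
s_5 = Round(s_4, k_4) = 0xDC
s_6 = Round(s_5, k_5) = 0xC7

0xC7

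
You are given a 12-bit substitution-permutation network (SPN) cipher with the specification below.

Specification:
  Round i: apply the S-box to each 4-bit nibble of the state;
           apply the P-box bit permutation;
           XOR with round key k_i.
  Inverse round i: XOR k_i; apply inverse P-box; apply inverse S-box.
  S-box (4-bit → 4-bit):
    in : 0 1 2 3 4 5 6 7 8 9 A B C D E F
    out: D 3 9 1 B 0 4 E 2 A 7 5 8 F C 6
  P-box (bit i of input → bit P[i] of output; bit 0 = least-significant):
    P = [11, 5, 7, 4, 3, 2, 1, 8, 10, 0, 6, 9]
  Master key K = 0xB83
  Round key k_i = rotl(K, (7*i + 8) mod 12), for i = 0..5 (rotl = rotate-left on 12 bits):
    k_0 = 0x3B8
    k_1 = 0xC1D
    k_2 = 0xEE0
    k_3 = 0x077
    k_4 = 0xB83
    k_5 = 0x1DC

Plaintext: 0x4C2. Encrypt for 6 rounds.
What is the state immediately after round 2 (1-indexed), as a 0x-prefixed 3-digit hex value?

s_0 = plaintext = 0x4C2
s_1 = Round(s_0, k_0) = 0xCA9
s_2 = Round(s_1, k_1) = 0xE23
s_3 = Round(s_2, k_2) = 0x5A8
s_4 = Round(s_3, k_3) = 0x059
s_5 = Round(s_4, k_4) = 0xDF3
s_6 = Round(s_5, k_5) = 0xF9B

0xE23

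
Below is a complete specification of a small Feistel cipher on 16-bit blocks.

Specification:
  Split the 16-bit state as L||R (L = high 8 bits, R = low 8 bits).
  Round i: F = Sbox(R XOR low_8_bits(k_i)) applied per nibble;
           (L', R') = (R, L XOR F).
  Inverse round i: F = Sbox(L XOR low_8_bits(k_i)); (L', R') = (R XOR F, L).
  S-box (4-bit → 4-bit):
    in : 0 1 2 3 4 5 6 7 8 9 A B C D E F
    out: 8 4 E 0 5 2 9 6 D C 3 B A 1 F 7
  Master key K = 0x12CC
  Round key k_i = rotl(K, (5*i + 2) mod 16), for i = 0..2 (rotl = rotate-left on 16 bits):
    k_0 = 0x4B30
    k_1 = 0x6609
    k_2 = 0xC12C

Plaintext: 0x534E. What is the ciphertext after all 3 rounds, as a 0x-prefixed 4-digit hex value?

0x4CA4

s_0 = plaintext = 0x534E
s_1 = Round(s_0, k_0) = 0x4E3C
s_2 = Round(s_1, k_1) = 0x3C4C
s_3 = Round(s_2, k_2) = 0x4CA4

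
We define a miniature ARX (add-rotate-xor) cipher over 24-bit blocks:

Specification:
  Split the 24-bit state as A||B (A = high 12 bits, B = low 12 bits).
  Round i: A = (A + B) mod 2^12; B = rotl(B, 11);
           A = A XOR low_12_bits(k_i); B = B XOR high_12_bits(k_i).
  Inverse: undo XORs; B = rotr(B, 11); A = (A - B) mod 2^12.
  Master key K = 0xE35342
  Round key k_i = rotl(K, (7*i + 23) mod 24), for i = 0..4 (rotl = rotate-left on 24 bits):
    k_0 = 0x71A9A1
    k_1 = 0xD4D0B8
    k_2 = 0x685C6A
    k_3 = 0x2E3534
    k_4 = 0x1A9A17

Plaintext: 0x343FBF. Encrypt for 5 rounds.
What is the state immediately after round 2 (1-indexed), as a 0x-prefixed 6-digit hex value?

0x3D012F

s_0 = plaintext = 0x343FBF
s_1 = Round(s_0, k_0) = 0xAA38C5
s_2 = Round(s_1, k_1) = 0x3D012F
s_3 = Round(s_2, k_2) = 0x895E12
s_4 = Round(s_3, k_3) = 0x3935EA
s_5 = Round(s_4, k_4) = 0x36A35C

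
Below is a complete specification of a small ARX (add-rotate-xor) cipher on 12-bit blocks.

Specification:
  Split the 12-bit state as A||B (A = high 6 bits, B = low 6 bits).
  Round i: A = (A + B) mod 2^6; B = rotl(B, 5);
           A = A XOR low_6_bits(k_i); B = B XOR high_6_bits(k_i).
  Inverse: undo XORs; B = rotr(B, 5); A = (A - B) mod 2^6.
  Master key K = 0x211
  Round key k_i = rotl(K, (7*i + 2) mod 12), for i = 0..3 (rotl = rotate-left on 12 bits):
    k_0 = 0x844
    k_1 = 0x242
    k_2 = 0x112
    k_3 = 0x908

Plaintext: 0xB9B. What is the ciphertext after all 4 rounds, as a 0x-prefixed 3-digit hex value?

0x4D5

s_0 = plaintext = 0xB9B
s_1 = Round(s_0, k_0) = 0x34C
s_2 = Round(s_1, k_1) = 0x6CF
s_3 = Round(s_2, k_2) = 0xE23
s_4 = Round(s_3, k_3) = 0x4D5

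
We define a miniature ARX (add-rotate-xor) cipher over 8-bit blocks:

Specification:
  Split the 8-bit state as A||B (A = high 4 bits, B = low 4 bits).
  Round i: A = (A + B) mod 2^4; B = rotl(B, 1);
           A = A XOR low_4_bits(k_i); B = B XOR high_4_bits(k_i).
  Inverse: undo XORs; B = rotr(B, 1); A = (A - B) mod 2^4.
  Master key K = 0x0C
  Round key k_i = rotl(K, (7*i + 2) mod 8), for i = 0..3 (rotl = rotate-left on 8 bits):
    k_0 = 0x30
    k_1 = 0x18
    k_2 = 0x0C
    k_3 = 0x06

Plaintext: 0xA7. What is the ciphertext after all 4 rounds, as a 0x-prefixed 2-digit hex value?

0x7A

s_0 = plaintext = 0xA7
s_1 = Round(s_0, k_0) = 0x1D
s_2 = Round(s_1, k_1) = 0x6A
s_3 = Round(s_2, k_2) = 0xC5
s_4 = Round(s_3, k_3) = 0x7A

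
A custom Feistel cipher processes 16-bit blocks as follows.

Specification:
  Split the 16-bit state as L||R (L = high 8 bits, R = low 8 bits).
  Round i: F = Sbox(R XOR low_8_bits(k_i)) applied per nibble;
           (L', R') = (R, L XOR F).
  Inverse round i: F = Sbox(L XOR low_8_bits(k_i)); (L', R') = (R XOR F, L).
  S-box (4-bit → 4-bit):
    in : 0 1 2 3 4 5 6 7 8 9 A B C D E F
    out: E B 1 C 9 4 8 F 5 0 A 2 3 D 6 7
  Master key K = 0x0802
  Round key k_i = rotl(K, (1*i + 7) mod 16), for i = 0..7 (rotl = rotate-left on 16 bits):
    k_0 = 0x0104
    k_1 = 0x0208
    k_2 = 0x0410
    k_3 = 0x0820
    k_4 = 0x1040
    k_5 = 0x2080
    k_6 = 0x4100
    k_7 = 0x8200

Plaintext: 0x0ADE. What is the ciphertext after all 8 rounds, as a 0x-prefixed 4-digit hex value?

s_0 = plaintext = 0x0ADE
s_1 = Round(s_0, k_0) = 0xDED0
s_2 = Round(s_1, k_1) = 0xD00B
s_3 = Round(s_2, k_2) = 0x0B62
s_4 = Round(s_3, k_3) = 0x629A
s_5 = Round(s_4, k_4) = 0x9AB8
s_6 = Round(s_5, k_5) = 0xB85F
s_7 = Round(s_6, k_6) = 0x5FFF
s_8 = Round(s_7, k_7) = 0xFF28

0xFF28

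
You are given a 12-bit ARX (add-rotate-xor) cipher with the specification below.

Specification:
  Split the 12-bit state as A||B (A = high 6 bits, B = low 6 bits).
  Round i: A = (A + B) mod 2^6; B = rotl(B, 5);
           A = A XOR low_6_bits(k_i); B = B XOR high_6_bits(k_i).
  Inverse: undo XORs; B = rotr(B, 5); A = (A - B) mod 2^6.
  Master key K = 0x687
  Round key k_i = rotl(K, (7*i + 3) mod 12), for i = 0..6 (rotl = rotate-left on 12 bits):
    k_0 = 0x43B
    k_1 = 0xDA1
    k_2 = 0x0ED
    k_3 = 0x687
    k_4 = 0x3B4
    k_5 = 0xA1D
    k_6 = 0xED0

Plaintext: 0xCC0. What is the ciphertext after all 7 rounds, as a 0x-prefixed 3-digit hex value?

s_0 = plaintext = 0xCC0
s_1 = Round(s_0, k_0) = 0x210
s_2 = Round(s_1, k_1) = 0xE7E
s_3 = Round(s_2, k_2) = 0x69C
s_4 = Round(s_3, k_3) = 0xC54
s_5 = Round(s_4, k_4) = 0xC44
s_6 = Round(s_5, k_5) = 0xA2A
s_7 = Round(s_6, k_6) = 0x0AE

0x0AE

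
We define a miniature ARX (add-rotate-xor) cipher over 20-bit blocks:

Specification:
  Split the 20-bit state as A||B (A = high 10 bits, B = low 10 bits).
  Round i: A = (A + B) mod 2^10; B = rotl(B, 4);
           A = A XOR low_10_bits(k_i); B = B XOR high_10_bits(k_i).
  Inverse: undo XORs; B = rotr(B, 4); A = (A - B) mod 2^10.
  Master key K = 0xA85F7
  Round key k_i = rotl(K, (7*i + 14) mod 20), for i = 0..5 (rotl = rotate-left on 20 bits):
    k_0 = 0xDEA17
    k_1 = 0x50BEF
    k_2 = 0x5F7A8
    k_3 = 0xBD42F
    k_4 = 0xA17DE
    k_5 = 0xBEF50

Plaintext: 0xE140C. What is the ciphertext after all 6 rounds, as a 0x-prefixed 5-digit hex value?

s_0 = plaintext = 0xE140C
s_1 = Round(s_0, k_0) = 0x61BBA
s_2 = Round(s_1, k_1) = 0xABEEC
s_3 = Round(s_2, k_2) = 0x8CFB6
s_4 = Round(s_3, k_3) = 0x7199B
s_5 = Round(s_4, k_4) = 0x2FF33
s_6 = Round(s_5, k_5) = 0x289C7

0x289C7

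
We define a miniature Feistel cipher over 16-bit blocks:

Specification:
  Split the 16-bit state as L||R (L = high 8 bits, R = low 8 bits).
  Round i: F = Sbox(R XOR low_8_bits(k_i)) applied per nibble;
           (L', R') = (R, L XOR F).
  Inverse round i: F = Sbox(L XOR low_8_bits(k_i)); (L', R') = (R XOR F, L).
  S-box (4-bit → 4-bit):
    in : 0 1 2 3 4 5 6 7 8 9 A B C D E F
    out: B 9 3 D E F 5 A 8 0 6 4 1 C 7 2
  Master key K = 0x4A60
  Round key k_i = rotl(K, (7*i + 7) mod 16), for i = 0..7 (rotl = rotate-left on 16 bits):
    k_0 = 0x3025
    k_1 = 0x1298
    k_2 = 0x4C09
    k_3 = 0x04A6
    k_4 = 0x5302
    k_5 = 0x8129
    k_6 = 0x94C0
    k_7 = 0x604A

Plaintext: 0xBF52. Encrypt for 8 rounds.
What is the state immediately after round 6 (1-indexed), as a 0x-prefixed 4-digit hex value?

0x7E84

s_0 = plaintext = 0xBF52
s_1 = Round(s_0, k_0) = 0x5215
s_2 = Round(s_1, k_1) = 0x15DE
s_3 = Round(s_2, k_2) = 0xDEDF
s_4 = Round(s_3, k_3) = 0xDF7E
s_5 = Round(s_4, k_4) = 0x7E7E
s_6 = Round(s_5, k_5) = 0x7E84
s_7 = Round(s_6, k_6) = 0x8490
s_8 = Round(s_7, k_7) = 0x9042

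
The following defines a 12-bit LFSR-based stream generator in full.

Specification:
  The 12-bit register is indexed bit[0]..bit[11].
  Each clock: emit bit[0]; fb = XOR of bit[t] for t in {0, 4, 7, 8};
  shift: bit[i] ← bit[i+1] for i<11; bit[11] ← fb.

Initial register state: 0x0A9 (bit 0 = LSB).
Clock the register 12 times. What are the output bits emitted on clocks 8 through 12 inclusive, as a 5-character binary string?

10000

reg_0 = 0x0A9
clock 1: out=1, reg = 0x054
clock 2: out=0, reg = 0x82A
clock 3: out=0, reg = 0x415
clock 4: out=1, reg = 0x20A
clock 5: out=0, reg = 0x105
clock 6: out=1, reg = 0x082
clock 7: out=0, reg = 0x841
clock 8: out=1, reg = 0xC20
clock 9: out=0, reg = 0x610
clock 10: out=0, reg = 0xB08
clock 11: out=0, reg = 0xD84
clock 12: out=0, reg = 0x6C2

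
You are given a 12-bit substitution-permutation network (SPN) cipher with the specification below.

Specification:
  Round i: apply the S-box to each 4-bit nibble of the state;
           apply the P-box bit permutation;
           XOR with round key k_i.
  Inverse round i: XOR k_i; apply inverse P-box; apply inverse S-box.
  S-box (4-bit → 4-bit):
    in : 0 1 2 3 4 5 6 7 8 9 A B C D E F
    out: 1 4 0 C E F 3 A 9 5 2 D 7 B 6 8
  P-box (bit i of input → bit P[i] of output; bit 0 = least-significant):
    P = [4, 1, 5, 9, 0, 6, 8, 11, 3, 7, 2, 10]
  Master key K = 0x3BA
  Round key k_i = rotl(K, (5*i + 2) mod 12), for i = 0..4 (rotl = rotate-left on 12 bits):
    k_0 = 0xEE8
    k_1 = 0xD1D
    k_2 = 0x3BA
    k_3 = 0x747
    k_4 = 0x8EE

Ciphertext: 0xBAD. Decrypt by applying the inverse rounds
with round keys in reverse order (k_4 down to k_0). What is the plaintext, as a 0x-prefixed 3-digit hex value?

0x7CF

s_0 = ciphertext = 0xBAD
s_1 = InvRound(s_0, k_4) = 0x2C7
s_2 = InvRound(s_1, k_3) = 0x712
s_3 = InvRound(s_2, k_2) = 0xD21
s_4 = InvRound(s_3, k_1) = 0x929
s_5 = InvRound(s_4, k_0) = 0x7CF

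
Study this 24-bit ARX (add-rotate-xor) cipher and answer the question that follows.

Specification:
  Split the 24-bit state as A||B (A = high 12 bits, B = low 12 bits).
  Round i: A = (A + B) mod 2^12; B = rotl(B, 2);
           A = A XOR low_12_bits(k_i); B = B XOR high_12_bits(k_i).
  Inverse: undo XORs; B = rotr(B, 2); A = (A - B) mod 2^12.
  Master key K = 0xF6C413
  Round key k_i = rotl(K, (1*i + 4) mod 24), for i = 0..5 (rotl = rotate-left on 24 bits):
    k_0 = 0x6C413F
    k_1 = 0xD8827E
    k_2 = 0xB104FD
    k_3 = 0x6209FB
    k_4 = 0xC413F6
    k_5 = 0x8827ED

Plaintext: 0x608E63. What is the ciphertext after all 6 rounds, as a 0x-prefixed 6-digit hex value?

s_0 = plaintext = 0x608E63
s_1 = Round(s_0, k_0) = 0x554F4B
s_2 = Round(s_1, k_1) = 0x6E10A7
s_3 = Round(s_2, k_2) = 0x37598C
s_4 = Round(s_3, k_3) = 0x4FA012
s_5 = Round(s_4, k_4) = 0x6FAC09
s_6 = Round(s_5, k_5) = 0x4EE8A5

0x4EE8A5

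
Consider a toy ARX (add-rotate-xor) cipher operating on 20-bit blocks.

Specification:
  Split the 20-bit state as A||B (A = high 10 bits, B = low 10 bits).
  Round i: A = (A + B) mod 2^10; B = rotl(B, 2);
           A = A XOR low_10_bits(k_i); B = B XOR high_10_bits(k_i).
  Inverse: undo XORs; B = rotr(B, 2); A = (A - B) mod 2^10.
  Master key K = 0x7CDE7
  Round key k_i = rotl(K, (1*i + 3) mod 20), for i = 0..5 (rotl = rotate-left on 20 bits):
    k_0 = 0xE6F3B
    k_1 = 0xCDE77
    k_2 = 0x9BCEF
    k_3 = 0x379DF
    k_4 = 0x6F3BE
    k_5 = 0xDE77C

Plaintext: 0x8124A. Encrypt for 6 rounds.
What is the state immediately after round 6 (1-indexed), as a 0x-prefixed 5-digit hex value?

s_0 = plaintext = 0x8124A
s_1 = Round(s_0, k_0) = 0xDD6B1
s_2 = Round(s_1, k_1) = 0x145F1
s_3 = Round(s_2, k_2) = 0xAB5AA
s_4 = Round(s_3, k_3) = 0x62277
s_5 = Round(s_4, k_4) = 0x10462
s_6 = Round(s_5, k_5) = 0xF7EF1

0xF7EF1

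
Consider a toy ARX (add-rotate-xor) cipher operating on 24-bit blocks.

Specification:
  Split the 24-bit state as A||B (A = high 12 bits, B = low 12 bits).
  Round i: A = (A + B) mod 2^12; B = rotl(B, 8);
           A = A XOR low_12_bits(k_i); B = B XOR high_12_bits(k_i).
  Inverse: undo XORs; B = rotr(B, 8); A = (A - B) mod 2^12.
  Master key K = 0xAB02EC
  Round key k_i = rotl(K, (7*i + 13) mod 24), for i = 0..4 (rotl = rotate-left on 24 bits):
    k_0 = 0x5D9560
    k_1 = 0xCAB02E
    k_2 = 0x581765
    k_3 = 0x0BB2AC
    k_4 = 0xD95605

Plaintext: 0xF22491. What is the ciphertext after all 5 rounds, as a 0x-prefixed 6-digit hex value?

s_0 = plaintext = 0xF22491
s_1 = Round(s_0, k_0) = 0x6D3490
s_2 = Round(s_1, k_1) = 0xB4DCE2
s_3 = Round(s_2, k_2) = 0xF4A74F
s_4 = Round(s_3, k_3) = 0x435FCF
s_5 = Round(s_4, k_4) = 0x201269

0x201269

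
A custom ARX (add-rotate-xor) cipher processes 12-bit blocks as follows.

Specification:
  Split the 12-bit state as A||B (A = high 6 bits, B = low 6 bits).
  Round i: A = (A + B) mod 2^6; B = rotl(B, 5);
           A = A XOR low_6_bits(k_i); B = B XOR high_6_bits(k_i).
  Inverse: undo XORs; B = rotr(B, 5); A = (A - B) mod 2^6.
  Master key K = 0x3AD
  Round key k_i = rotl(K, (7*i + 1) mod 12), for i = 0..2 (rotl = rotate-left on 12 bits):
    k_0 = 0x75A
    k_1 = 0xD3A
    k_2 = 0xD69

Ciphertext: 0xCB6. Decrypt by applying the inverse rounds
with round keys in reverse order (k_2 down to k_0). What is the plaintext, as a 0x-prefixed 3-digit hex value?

s_0 = ciphertext = 0xCB6
s_1 = InvRound(s_0, k_2) = 0x546
s_2 = InvRound(s_1, k_1) = 0x2A5
s_3 = InvRound(s_2, k_0) = 0x7F1

0x7F1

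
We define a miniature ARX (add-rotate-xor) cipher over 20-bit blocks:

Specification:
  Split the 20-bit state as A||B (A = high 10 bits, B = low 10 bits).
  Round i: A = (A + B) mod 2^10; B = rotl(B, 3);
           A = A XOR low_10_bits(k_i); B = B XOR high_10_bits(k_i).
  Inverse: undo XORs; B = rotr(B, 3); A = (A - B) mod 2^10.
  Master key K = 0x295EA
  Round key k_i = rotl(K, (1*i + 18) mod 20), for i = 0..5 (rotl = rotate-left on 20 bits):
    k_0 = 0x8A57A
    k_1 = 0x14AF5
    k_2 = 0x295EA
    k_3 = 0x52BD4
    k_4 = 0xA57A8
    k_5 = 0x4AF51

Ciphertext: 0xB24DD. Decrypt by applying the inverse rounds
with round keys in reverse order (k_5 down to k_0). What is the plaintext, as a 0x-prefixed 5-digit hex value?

0x72F91

s_0 = ciphertext = 0xB24DD
s_1 = InvRound(s_0, k_5) = 0x96B3E
s_2 = InvRound(s_1, k_4) = 0x0F5B5
s_3 = InvRound(s_2, k_3) = 0x12B9F
s_4 = InvRound(s_3, k_2) = 0x0E567
s_5 = InvRound(s_4, k_1) = 0x09AA6
s_6 = InvRound(s_5, k_0) = 0x72F91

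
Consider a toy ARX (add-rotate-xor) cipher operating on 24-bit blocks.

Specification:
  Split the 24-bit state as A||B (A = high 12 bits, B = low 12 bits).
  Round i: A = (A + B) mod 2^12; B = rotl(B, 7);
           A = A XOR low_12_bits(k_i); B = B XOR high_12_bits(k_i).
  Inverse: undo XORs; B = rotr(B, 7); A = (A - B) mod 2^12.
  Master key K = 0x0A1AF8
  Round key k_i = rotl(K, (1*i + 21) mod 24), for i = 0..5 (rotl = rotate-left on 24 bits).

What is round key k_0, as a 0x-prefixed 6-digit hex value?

K = 0x0A1AF8
k_0 = rotl(K, (1*0+21) mod 24) = rotl(K, 21) = 0x01435F

0x01435F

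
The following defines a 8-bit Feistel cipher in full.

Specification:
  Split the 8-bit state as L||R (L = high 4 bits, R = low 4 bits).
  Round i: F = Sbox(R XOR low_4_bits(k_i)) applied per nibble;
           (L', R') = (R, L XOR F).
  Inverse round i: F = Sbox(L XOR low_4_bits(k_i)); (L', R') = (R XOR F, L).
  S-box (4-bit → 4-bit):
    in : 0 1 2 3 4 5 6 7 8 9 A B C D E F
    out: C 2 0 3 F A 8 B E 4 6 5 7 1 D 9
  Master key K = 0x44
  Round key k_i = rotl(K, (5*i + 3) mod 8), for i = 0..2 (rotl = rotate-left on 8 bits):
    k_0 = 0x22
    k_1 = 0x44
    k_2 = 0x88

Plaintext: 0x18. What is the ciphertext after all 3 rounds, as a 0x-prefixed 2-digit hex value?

0xB4

s_0 = plaintext = 0x18
s_1 = Round(s_0, k_0) = 0x87
s_2 = Round(s_1, k_1) = 0x7B
s_3 = Round(s_2, k_2) = 0xB4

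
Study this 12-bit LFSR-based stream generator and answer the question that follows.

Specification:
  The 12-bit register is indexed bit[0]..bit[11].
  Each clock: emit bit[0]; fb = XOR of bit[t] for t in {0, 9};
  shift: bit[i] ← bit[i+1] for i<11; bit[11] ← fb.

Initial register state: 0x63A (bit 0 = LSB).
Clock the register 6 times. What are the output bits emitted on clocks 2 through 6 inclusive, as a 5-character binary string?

10111

reg_0 = 0x63A
clock 1: out=0, reg = 0xB1D
clock 2: out=1, reg = 0x58E
clock 3: out=0, reg = 0x2C7
clock 4: out=1, reg = 0x163
clock 5: out=1, reg = 0x8B1
clock 6: out=1, reg = 0xC58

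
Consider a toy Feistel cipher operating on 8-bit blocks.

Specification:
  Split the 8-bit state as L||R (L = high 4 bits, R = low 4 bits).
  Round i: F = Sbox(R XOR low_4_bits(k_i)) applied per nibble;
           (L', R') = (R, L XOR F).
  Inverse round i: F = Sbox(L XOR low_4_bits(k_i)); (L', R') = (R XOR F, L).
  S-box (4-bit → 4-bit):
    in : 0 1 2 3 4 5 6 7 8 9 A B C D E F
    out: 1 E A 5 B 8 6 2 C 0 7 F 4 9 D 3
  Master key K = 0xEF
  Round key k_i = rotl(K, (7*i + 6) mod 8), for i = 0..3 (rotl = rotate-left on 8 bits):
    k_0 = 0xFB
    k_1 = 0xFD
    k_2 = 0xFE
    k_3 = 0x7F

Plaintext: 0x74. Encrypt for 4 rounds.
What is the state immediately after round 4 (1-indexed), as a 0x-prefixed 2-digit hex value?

0x30

s_0 = plaintext = 0x74
s_1 = Round(s_0, k_0) = 0x44
s_2 = Round(s_1, k_1) = 0x44
s_3 = Round(s_2, k_2) = 0x43
s_4 = Round(s_3, k_3) = 0x30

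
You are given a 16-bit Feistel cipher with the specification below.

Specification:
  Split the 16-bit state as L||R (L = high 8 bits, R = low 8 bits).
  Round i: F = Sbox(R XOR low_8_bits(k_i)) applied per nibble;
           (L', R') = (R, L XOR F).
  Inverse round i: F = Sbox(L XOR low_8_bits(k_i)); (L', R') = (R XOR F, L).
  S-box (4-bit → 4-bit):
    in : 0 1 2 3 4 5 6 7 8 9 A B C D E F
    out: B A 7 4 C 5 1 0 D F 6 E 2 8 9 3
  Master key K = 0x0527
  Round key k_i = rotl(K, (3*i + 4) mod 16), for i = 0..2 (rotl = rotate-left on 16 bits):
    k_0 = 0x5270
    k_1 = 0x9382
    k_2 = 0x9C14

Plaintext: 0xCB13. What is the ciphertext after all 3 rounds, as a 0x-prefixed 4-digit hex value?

s_0 = plaintext = 0xCB13
s_1 = Round(s_0, k_0) = 0x13DF
s_2 = Round(s_1, k_1) = 0xDF4B
s_3 = Round(s_2, k_2) = 0x4B8C

0x4B8C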